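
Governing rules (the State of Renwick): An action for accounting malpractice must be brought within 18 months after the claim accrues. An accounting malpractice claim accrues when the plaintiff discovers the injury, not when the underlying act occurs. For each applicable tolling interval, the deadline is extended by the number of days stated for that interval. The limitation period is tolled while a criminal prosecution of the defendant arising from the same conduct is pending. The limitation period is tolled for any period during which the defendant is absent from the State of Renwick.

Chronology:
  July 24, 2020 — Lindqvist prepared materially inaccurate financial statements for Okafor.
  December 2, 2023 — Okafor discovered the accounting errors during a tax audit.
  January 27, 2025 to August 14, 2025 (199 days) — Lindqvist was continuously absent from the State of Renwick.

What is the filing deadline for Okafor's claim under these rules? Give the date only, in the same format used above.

December 18, 2025

Accrual is tied to discovery, so the period began on December 2, 2023 rather than on July 24, 2020 when the act occurred.
The untolled deadline — 18 months after December 2, 2023 — is June 2, 2025.
The period was tolled for 199 days by the defendant's absence from the jurisdiction (January 27, 2025 to August 14, 2025), pushing the deadline to December 18, 2025.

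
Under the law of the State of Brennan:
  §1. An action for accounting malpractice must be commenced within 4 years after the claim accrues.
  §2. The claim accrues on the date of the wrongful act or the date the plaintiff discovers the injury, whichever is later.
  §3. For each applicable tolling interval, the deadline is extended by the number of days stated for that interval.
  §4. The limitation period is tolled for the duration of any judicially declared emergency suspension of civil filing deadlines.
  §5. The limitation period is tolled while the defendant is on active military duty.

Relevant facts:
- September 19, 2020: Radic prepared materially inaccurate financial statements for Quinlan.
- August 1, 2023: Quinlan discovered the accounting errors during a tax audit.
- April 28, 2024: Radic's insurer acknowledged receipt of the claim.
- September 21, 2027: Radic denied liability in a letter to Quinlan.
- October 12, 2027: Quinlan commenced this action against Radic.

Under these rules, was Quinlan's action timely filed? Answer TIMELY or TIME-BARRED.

TIME-BARRED

Because discovery on August 1, 2023 post-dates the September 19, 2020 act, accrual under the later-of rule falls on August 1, 2023.
The untolled deadline — 4 years after August 1, 2023 — is August 1, 2027.
The other events in the timeline have no effect on the limitation period under the stated rules.
The October 12, 2027 filing falls after the August 1, 2027 deadline; the claim is time-barred.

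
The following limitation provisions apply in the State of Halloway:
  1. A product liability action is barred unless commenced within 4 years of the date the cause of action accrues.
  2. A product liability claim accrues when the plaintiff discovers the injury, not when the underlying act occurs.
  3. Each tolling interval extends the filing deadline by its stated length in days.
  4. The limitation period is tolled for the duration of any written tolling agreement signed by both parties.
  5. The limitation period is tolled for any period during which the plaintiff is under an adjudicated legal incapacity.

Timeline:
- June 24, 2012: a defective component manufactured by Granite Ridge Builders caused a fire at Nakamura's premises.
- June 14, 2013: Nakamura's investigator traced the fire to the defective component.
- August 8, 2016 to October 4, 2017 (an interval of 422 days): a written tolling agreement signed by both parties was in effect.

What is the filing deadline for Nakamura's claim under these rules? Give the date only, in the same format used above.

August 10, 2018

Under the discovery rule, the claim accrued on June 14, 2013, when Nakamura discovered the injury — not on the June 24, 2012 date of the underlying act.
4 years from June 14, 2013 is June 14, 2017.
The period was tolled for 422 days by the written tolling agreement (August 8, 2016 to October 4, 2017), pushing the deadline to August 10, 2018.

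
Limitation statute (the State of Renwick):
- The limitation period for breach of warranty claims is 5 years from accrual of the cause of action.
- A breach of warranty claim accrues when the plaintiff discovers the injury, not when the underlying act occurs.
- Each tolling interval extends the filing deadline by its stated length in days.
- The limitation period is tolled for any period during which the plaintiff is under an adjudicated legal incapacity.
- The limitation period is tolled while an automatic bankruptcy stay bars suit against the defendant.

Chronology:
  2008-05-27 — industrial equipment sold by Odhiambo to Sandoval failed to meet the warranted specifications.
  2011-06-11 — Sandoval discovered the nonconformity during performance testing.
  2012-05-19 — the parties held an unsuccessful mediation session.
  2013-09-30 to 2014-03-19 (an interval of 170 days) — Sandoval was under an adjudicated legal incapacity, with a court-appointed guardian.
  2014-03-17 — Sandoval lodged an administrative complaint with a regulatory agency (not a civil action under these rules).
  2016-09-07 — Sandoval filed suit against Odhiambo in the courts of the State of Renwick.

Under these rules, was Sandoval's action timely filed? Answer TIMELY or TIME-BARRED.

TIMELY

The claim did not accrue until Sandoval discovered the injury on 2011-06-11; the 2008-05-27 act date does not start the clock under the stated rule.
Adding the 5 years base period to 2011-06-11 gives a deadline of 2016-06-11, before any tolling.
The plaintiff's legal incapacity from 2013-09-30 to 2014-03-19 tolled the period for 170 days, extending the deadline to 2016-11-28.
The other events in the timeline have no effect on the limitation period under the stated rules.
Sandoval filed on 2016-09-07, before the 2016-11-28 deadline, so the action is timely.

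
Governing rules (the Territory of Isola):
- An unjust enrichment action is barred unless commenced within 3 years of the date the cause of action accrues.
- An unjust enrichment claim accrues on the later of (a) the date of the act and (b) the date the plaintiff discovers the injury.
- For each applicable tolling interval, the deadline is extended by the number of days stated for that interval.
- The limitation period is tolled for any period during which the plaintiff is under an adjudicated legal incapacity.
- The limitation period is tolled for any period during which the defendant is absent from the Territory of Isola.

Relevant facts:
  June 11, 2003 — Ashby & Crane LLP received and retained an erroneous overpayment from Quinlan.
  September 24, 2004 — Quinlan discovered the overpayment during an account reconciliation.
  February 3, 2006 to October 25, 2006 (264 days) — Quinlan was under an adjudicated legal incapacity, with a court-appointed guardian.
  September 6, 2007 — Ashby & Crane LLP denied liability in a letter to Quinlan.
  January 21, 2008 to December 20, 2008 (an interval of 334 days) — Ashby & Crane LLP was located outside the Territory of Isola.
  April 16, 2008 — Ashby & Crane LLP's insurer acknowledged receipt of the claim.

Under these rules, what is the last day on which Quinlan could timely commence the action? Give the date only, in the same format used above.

Because discovery on September 24, 2004 post-dates the June 11, 2003 act, accrual under the later-of rule falls on September 24, 2004.
3 years from September 24, 2004 is September 24, 2007.
The period was tolled for 264 days by the plaintiff's legal incapacity (February 3, 2006 to October 25, 2006), pushing the deadline to June 14, 2008.
Because the defendant's absence from the jurisdiction ran from January 21, 2008 to December 20, 2008, the deadline is extended by 334 days to May 14, 2009.
The other events in the timeline have no effect on the limitation period under the stated rules.

May 14, 2009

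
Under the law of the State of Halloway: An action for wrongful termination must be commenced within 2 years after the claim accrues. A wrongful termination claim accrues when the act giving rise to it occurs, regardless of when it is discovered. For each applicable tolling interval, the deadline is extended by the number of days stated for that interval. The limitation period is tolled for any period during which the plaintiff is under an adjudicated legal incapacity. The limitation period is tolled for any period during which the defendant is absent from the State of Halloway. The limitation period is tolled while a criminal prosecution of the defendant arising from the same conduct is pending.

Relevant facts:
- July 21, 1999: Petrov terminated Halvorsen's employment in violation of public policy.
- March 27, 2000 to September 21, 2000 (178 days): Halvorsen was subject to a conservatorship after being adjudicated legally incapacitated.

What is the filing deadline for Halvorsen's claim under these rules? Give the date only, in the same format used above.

January 15, 2002

The claim accrued on July 21, 1999, when the wrongful act occurred.
The untolled deadline — 2 years after July 21, 1999 — is July 21, 2001.
The plaintiff's legal incapacity from March 27, 2000 to September 21, 2000 tolled the period for 178 days, extending the deadline to January 15, 2002.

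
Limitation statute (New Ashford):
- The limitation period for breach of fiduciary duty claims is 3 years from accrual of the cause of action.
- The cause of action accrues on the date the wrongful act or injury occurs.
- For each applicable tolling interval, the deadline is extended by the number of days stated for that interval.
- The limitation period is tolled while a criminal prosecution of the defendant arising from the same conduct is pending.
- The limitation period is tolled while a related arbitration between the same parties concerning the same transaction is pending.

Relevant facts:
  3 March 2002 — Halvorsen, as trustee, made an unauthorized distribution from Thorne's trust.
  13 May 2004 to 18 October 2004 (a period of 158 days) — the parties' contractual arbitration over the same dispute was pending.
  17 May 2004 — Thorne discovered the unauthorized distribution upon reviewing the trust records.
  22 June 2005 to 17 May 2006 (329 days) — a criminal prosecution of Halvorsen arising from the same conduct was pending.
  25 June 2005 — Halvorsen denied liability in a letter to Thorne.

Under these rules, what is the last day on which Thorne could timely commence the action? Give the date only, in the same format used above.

3 July 2006

Accrual is governed by the date of the act, so the period began to run on 3 March 2002; the later discovery on 17 May 2004 is irrelevant under the stated rule.
Adding the 3 years base period to 3 March 2002 gives a deadline of 3 March 2005, before any tolling.
The pending related arbitration from 13 May 2004 to 18 October 2004 tolled the period for 158 days, extending the deadline to 8 August 2005.
The pending criminal prosecution from 22 June 2005 to 17 May 2006 tolled the period for 329 days, extending the deadline to 3 July 2006.
The other events in the timeline have no effect on the limitation period under the stated rules.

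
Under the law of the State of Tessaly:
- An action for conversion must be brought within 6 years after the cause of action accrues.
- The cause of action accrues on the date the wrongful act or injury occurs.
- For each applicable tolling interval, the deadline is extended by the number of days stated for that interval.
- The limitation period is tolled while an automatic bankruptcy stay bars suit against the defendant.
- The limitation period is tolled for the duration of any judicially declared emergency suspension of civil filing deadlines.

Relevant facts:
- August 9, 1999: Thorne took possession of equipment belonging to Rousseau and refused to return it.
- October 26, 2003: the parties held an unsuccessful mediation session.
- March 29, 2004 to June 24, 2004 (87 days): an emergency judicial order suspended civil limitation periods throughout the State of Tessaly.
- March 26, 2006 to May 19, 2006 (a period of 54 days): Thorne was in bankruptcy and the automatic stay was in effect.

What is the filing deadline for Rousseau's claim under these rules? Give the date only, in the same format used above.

The limitation period began to run on August 9, 1999.
Adding the 6 years base period to August 9, 1999 gives a deadline of August 9, 2005, before any tolling.
The period was tolled for 87 days by the emergency suspension of filing deadlines (March 29, 2004 to June 24, 2004), pushing the deadline to November 4, 2005.
By the time the automatic bankruptcy stay began on March 26, 2006, the limitation period had already expired on November 4, 2005; that interval cannot revive it.
Nothing else in the chronology tolls or restarts the period.

November 4, 2005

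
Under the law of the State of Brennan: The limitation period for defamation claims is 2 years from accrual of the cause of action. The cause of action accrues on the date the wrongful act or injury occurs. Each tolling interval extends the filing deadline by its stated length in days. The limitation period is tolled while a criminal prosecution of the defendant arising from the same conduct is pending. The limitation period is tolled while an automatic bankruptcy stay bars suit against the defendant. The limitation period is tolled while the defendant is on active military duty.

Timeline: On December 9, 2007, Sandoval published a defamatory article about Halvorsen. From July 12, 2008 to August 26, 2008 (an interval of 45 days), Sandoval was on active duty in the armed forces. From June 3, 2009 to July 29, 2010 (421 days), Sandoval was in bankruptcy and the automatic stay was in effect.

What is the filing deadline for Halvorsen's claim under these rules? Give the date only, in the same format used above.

The limitation period began to run on December 9, 2007.
2 years from December 9, 2007 is December 9, 2009.
The period was tolled for 45 days by the defendant's active military service (July 12, 2008 to August 26, 2008), pushing the deadline to January 23, 2010.
Because the automatic bankruptcy stay ran from June 3, 2009 to July 29, 2010, the deadline is extended by 421 days to March 20, 2011.

March 20, 2011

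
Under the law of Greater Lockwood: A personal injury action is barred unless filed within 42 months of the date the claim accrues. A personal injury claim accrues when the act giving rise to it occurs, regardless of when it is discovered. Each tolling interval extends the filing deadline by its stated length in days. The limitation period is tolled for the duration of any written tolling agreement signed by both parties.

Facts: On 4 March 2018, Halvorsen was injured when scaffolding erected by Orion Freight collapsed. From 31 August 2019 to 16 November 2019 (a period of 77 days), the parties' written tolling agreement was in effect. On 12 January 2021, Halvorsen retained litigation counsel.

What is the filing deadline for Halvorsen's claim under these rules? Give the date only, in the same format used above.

20 November 2021

The claim accrued on 4 March 2018, when the wrongful act occurred.
42 months from 4 March 2018 is 4 September 2021.
Because the written tolling agreement ran from 31 August 2019 to 16 November 2019, the deadline is extended by 77 days to 20 November 2021.
Nothing else in the chronology tolls or restarts the period.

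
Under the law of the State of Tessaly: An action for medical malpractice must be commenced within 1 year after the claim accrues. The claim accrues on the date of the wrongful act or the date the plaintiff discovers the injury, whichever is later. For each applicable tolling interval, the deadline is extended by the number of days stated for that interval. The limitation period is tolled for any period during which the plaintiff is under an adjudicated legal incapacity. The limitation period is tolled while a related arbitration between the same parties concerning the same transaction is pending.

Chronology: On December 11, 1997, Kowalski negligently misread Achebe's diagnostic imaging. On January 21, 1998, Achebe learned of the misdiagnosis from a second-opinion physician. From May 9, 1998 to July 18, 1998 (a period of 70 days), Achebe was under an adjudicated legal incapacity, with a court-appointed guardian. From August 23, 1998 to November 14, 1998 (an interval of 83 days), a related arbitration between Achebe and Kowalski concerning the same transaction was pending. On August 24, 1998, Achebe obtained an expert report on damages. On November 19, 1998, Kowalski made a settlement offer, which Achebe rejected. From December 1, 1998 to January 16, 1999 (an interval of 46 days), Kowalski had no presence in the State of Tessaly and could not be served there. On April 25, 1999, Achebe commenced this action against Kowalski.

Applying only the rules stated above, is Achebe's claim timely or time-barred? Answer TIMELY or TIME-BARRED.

Taking the later of the act (December 11, 1997) and discovery (January 21, 1998), the claim accrued on January 21, 1998.
The untolled deadline — 1 year after January 21, 1998 — is January 21, 1999.
Because the plaintiff's legal incapacity ran from May 9, 1998 to July 18, 1998, the deadline is extended by 70 days to April 1, 1999.
The pending related arbitration from August 23, 1998 to November 14, 1998 tolled the period for 83 days, extending the deadline to June 23, 1999.
The defendant's absence from the jurisdiction from December 1, 1998 to January 16, 1999 does not toll the period, because no stated rule makes the defendant's absence a tolling event.
None of the other events listed affects the running of the period under the stated rules.
Filing on April 25, 1999 beat the June 23, 1999 deadline — the action is timely.

TIMELY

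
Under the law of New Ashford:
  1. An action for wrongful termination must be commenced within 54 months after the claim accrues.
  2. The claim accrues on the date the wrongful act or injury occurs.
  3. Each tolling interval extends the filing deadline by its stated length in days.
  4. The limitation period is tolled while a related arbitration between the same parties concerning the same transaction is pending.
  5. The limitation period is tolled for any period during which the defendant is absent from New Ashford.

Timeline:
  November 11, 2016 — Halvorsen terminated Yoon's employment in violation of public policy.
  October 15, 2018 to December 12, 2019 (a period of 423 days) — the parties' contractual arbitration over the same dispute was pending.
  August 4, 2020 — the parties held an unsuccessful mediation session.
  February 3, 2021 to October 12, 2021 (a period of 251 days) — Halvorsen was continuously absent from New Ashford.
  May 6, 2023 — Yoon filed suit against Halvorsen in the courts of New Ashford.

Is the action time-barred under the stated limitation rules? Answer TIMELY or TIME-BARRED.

TIME-BARRED

The claim accrued on November 11, 2016, the date of the act.
The untolled deadline — 54 months after November 11, 2016 — is May 11, 2021.
The period was tolled for 423 days by the pending related arbitration (October 15, 2018 to December 12, 2019), pushing the deadline to July 8, 2022.
The period was tolled for 251 days by the defendant's absence from the jurisdiction (February 3, 2021 to October 12, 2021), pushing the deadline to March 16, 2023.
None of the other events listed affects the running of the period under the stated rules.
Yoon filed on May 6, 2023, after the March 16, 2023 deadline, so the action is time-barred.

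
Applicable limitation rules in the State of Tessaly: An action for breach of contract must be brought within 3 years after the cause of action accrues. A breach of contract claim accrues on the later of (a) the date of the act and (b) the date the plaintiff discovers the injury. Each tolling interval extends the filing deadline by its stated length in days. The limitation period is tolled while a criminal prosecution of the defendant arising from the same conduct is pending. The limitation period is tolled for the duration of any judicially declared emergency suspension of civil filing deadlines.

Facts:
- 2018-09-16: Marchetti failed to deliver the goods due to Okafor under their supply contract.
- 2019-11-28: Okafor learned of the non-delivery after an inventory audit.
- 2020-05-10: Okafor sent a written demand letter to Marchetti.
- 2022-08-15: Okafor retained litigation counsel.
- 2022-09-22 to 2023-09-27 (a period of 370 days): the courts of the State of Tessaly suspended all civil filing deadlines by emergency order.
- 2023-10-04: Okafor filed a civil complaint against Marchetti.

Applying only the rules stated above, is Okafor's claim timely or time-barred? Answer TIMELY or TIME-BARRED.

Taking the later of the act (2018-09-16) and discovery (2019-11-28), the claim accrued on 2019-11-28.
Adding the 3 years base period to 2019-11-28 gives a deadline of 2022-11-28, before any tolling.
Because the emergency suspension of filing deadlines ran from 2022-09-22 to 2023-09-27, the deadline is extended by 370 days to 2023-12-03.
Nothing else in the chronology tolls or restarts the period.
Okafor filed on 2023-10-04, before the 2023-12-03 deadline, so the action is timely.

TIMELY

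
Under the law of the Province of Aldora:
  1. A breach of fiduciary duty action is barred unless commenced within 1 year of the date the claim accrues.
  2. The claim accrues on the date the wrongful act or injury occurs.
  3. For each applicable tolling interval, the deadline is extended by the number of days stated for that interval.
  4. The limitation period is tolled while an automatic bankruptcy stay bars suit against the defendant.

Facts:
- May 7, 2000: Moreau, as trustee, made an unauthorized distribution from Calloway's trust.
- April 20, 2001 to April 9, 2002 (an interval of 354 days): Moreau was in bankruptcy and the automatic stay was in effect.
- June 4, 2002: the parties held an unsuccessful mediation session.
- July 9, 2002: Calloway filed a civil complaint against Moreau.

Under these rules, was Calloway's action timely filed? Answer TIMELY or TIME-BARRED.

The claim accrued on May 7, 2000, the date of the act.
Adding the 1 year base period to May 7, 2000 gives a deadline of May 7, 2001, before any tolling.
The automatic bankruptcy stay from April 20, 2001 to April 9, 2002 tolled the period for 354 days, extending the deadline to April 26, 2002.
None of the other events listed affects the running of the period under the stated rules.
The July 9, 2002 filing falls after the April 26, 2002 deadline; the claim is time-barred.

TIME-BARRED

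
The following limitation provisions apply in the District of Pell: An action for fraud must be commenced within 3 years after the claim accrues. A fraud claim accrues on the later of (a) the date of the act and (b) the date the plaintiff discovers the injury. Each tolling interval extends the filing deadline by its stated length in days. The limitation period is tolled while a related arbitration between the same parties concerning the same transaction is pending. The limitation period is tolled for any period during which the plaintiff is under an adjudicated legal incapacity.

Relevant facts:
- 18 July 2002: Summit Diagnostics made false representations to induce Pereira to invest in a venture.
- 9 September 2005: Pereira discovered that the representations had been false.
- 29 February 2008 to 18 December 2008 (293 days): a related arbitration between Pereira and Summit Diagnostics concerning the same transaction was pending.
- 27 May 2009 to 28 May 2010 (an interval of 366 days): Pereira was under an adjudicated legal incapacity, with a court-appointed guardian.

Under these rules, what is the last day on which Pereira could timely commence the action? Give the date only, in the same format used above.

Because discovery on 9 September 2005 post-dates the 18 July 2002 act, accrual under the later-of rule falls on 9 September 2005.
3 years from 9 September 2005 is 9 September 2008.
Because the pending related arbitration ran from 29 February 2008 to 18 December 2008, the deadline is extended by 293 days to 29 June 2009.
The period was tolled for 366 days by the plaintiff's legal incapacity (27 May 2009 to 28 May 2010), pushing the deadline to 30 June 2010.

30 June 2010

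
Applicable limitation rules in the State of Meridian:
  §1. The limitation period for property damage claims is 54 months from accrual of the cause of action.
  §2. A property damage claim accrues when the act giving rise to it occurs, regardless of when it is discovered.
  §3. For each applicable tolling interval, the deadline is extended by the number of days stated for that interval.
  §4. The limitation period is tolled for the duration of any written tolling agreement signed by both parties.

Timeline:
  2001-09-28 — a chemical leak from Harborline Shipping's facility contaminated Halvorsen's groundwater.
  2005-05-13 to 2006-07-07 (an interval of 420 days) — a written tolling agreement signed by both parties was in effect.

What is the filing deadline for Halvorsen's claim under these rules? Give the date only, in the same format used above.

The claim accrued on 2001-09-28, when the wrongful act occurred.
Adding the 54 months base period to 2001-09-28 gives a deadline of 2006-03-28, before any tolling.
The written tolling agreement from 2005-05-13 to 2006-07-07 tolled the period for 420 days, extending the deadline to 2007-05-22.

2007-05-22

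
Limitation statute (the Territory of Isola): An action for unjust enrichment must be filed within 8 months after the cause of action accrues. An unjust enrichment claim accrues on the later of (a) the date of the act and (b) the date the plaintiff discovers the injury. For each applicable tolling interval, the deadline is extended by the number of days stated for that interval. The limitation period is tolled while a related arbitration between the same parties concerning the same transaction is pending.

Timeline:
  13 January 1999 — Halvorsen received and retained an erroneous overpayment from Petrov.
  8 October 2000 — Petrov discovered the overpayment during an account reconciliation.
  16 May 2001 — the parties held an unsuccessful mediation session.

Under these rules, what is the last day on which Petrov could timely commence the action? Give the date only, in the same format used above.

Because discovery on 8 October 2000 post-dates the 13 January 1999 act, accrual under the later-of rule falls on 8 October 2000.
8 months from 8 October 2000 is 8 June 2001.
Nothing else in the chronology tolls or restarts the period.

8 June 2001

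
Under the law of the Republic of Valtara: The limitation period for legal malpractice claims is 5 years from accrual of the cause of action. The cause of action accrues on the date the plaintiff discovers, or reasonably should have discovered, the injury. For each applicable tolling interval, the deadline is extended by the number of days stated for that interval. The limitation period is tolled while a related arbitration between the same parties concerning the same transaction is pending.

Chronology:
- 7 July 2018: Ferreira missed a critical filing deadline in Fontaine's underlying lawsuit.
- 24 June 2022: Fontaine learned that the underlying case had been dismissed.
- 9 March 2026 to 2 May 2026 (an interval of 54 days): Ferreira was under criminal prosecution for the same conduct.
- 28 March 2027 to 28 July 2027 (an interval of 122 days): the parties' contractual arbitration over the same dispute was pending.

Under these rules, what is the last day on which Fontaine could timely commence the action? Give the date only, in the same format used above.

Under the discovery rule, the claim accrued on 24 June 2022, when Fontaine discovered the injury — not on the 7 July 2018 date of the underlying act.
The untolled deadline — 5 years after 24 June 2022 — is 24 June 2027.
The period was tolled for 122 days by the pending related arbitration (28 March 2027 to 28 July 2027), pushing the deadline to 24 October 2027.
The pending criminal prosecution from 9 March 2026 to 2 May 2026 does not toll the period, because no stated rule makes a criminal prosecution a tolling event.

24 October 2027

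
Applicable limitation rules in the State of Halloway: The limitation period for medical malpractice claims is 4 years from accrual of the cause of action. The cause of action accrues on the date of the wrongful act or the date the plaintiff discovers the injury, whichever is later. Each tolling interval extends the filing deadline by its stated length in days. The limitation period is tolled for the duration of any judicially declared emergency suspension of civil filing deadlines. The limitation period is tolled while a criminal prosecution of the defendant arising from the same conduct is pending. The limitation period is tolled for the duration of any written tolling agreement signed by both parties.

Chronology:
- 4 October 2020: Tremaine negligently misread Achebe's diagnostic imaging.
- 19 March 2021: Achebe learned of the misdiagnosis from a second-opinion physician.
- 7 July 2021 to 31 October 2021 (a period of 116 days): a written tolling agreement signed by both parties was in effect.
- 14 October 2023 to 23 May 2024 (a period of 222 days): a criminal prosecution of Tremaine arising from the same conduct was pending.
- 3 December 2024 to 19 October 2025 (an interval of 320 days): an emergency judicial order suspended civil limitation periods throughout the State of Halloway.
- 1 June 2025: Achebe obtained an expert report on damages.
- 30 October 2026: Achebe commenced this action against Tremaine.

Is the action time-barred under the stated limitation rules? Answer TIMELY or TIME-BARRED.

TIMELY

The claim accrued on 19 March 2021 — the later of the 4 October 2020 act and the 19 March 2021 discovery.
4 years from 19 March 2021 is 19 March 2025.
Because the written tolling agreement ran from 7 July 2021 to 31 October 2021, the deadline is extended by 116 days to 13 July 2025.
The period was tolled for 222 days by the pending criminal prosecution (14 October 2023 to 23 May 2024), pushing the deadline to 20 February 2026.
Because the emergency suspension of filing deadlines ran from 3 December 2024 to 19 October 2025, the deadline is extended by 320 days to 6 January 2027.
None of the other events listed affects the running of the period under the stated rules.
Achebe filed on 30 October 2026, before the 6 January 2027 deadline, so the action is timely.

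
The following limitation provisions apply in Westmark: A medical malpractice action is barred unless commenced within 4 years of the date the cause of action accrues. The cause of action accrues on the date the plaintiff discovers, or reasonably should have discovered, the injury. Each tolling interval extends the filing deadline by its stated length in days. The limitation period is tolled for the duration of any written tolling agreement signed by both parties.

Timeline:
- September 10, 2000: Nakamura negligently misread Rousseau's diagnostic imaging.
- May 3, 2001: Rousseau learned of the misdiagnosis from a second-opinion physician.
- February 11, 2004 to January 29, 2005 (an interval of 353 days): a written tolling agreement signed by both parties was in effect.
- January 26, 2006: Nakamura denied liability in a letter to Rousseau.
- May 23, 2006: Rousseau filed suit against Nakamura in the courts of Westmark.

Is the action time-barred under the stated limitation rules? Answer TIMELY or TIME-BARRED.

TIME-BARRED

Under the discovery rule, the claim accrued on May 3, 2001, when Rousseau discovered the injury — not on the September 10, 2000 date of the underlying act.
Adding the 4 years base period to May 3, 2001 gives a deadline of May 3, 2005, before any tolling.
Because the written tolling agreement ran from February 11, 2004 to January 29, 2005, the deadline is extended by 353 days to April 21, 2006.
None of the other events listed affects the running of the period under the stated rules.
The May 23, 2006 filing falls after the April 21, 2006 deadline; the claim is time-barred.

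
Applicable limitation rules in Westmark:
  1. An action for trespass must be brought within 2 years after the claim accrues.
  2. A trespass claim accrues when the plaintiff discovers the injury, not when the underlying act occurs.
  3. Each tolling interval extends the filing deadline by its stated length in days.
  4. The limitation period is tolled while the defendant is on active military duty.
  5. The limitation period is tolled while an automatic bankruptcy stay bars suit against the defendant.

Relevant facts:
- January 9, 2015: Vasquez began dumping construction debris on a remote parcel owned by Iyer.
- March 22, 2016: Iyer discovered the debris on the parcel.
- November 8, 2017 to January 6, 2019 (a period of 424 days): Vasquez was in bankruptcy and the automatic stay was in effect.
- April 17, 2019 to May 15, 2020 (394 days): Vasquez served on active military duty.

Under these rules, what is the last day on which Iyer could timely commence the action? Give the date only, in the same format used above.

June 17, 2020

Under the discovery rule, the claim accrued on March 22, 2016, when Iyer discovered the injury — not on the January 9, 2015 date of the underlying act.
2 years from March 22, 2016 is March 22, 2018.
The automatic bankruptcy stay from November 8, 2017 to January 6, 2019 tolled the period for 424 days, extending the deadline to May 20, 2019.
Because the defendant's active military service ran from April 17, 2019 to May 15, 2020, the deadline is extended by 394 days to June 17, 2020.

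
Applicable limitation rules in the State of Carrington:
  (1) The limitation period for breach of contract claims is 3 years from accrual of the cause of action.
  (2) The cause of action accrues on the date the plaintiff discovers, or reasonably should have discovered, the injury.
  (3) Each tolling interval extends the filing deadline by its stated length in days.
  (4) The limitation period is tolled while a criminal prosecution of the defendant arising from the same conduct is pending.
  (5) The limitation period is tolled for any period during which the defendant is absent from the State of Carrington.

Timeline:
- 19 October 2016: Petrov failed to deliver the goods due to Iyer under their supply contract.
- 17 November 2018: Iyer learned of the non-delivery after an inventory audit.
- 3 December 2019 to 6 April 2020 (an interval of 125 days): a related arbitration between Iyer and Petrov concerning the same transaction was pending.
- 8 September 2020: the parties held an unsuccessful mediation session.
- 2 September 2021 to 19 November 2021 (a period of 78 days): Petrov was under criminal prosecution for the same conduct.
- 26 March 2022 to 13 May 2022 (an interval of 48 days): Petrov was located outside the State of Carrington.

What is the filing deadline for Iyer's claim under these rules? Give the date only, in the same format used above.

3 February 2022

Accrual is tied to discovery, so the period began on 17 November 2018 rather than on 19 October 2016 when the act occurred.
The untolled deadline — 3 years after 17 November 2018 — is 17 November 2021.
The pending criminal prosecution from 2 September 2021 to 19 November 2021 tolled the period for 78 days, extending the deadline to 3 February 2022.
By the time the defendant's absence from the jurisdiction began on 26 March 2022, the limitation period had already expired on 3 February 2022; that interval cannot revive it.
Although a pending arbitration ran from 3 December 2019 to 6 April 2020, the stated rules do not make that a tolling event, so it is disregarded.
The other events in the timeline have no effect on the limitation period under the stated rules.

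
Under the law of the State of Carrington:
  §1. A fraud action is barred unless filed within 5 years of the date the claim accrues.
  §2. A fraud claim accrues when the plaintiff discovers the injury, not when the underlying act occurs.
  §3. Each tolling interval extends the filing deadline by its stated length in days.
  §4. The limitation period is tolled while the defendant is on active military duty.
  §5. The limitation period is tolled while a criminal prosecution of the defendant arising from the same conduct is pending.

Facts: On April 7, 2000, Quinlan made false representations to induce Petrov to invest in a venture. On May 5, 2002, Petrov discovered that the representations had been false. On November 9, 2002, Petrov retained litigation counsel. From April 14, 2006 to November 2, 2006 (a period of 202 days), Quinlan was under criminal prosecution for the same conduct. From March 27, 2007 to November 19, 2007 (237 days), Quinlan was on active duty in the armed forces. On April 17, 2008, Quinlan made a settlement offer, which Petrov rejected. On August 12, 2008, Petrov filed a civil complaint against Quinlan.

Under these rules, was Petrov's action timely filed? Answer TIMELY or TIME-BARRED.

The claim did not accrue until Petrov discovered the injury on May 5, 2002; the April 7, 2000 act date does not start the clock under the stated rule.
The untolled deadline — 5 years after May 5, 2002 — is May 5, 2007.
The pending criminal prosecution from April 14, 2006 to November 2, 2006 tolled the period for 202 days, extending the deadline to November 23, 2007.
The defendant's active military service from March 27, 2007 to November 19, 2007 tolled the period for 237 days, extending the deadline to July 17, 2008.
None of the other events listed affects the running of the period under the stated rules.
The August 12, 2008 filing falls after the July 17, 2008 deadline; the claim is time-barred.

TIME-BARRED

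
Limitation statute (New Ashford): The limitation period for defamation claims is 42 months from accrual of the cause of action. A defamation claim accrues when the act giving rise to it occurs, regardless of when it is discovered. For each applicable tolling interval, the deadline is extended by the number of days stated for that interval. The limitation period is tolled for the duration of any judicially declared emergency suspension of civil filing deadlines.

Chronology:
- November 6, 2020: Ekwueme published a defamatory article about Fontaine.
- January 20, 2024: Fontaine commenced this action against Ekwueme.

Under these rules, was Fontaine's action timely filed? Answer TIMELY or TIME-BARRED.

TIMELY

The limitation period began to run on November 6, 2020.
42 months from November 6, 2020 is May 6, 2024.
The January 20, 2024 filing precedes the May 6, 2024 deadline; the claim is timely.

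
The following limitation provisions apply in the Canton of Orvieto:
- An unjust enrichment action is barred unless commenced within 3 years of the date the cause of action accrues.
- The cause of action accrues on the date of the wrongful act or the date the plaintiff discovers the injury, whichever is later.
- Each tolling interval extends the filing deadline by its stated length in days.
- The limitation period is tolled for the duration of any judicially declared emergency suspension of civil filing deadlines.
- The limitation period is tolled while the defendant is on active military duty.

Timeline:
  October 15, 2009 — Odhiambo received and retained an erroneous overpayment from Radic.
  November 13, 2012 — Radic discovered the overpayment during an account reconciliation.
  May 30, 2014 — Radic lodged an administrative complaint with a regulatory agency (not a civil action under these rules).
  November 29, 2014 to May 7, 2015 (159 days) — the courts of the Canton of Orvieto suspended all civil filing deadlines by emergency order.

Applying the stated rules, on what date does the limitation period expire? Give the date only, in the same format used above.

April 20, 2016

Because discovery on November 13, 2012 post-dates the October 15, 2009 act, accrual under the later-of rule falls on November 13, 2012.
The untolled deadline — 3 years after November 13, 2012 — is November 13, 2015.
The period was tolled for 159 days by the emergency suspension of filing deadlines (November 29, 2014 to May 7, 2015), pushing the deadline to April 20, 2016.
Nothing else in the chronology tolls or restarts the period.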